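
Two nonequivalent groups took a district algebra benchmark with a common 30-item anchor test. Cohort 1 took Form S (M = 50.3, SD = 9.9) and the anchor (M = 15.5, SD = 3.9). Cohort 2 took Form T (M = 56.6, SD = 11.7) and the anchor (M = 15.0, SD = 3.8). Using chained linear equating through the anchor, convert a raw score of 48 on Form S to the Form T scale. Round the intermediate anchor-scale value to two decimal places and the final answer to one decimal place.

55.3

Form S → anchor (Cohort 1): v = (3.9/9.9)(48 − 50.3) + 15.5 = 14.59
anchor → Form T (Cohort 2): y = (11.7/3.8)(14.59 − 15.0) + 56.6 = 55.3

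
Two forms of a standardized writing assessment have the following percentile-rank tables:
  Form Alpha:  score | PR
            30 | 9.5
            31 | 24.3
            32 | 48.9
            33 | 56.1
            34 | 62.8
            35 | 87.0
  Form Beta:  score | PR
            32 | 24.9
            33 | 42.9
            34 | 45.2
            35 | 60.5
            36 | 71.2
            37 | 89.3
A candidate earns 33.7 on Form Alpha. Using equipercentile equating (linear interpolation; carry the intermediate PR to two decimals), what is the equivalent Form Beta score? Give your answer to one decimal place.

35.0

PR of 33.7 on Form Alpha: 56.1 + (33.7 − 33)/(34 − 33) × (62.8 − 56.1) = 60.79
On Form Beta, PR 60.79 falls between score 35 (PR 60.5) and 36 (PR 71.2).
Interpolate: 35 + (60.79 − 60.5)/(71.2 − 60.5) × (36 − 35) = 35.0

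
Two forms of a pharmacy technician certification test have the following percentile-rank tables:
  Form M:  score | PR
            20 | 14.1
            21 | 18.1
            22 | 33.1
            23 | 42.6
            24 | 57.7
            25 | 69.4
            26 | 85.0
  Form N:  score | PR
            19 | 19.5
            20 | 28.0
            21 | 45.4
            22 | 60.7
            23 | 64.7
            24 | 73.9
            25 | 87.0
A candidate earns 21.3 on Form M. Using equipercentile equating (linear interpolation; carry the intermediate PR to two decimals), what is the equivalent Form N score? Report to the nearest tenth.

PR of 21.3 on Form M: 18.1 + (21.3 − 21)/(22 − 21) × (33.1 − 18.1) = 22.60
On Form N, PR 22.60 falls between score 19 (PR 19.5) and 20 (PR 28.0).
Interpolate: 19 + (22.60 − 19.5)/(28.0 − 19.5) × (20 − 19) = 19.4

19.4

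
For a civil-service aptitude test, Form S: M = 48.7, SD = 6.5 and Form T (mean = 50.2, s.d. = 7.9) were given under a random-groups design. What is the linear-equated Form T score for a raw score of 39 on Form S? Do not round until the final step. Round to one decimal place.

Linear equating: y = (SD_Y/SD_X)(x − M_X) + M_Y
y = (7.9/6.5)(39 − 48.7) + 50.2
y = 1.215385 × -9.7 + 50.2 = -11.7892 + 50.2 = 38.4

38.4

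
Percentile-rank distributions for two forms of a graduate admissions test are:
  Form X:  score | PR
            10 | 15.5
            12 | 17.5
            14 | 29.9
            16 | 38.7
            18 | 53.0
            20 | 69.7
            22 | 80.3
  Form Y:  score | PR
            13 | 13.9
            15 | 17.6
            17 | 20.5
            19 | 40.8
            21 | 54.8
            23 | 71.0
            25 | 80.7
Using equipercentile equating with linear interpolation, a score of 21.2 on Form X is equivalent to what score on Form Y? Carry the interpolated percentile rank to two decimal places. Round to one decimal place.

PR of 21.2 on Form X: 69.7 + (21.2 − 20)/(22 − 20) × (80.3 − 69.7) = 76.06
On Form Y, PR 76.06 falls between score 23 (PR 71.0) and 25 (PR 80.7).
Interpolate: 23 + (76.06 − 71.0)/(80.7 − 71.0) × (25 − 23) = 24.0

24.0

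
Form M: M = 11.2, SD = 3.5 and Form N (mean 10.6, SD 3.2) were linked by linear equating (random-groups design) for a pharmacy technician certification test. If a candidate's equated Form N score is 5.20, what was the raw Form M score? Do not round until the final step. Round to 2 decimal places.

5.29

Invert y = (SD_Y/SD_X)(x − M_X) + M_Y:
x = (SD_X/SD_Y)(y − M_Y) + M_X = (3.5/3.2)(5.20 − 10.6) + 11.2
x = 1.093750 × -5.400 + 11.2 = 5.29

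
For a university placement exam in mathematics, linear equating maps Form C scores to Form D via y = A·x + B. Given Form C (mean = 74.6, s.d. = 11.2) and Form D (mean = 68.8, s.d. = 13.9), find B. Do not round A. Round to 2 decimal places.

-23.78

A = SD_Y / SD_X = 13.9 / 11.2 = 1.241071
B = M_Y − A·M_X = 68.8 − 1.241071 × 74.6 = -23.78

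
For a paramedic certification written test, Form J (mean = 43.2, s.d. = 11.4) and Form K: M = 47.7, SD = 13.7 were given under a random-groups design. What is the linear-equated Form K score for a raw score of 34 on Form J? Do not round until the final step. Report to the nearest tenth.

Linear equating: y = (SD_Y/SD_X)(x − M_X) + M_Y
y = (13.7/11.4)(34 − 43.2) + 47.7
y = 1.201754 × -9.2 + 47.7 = -11.0561 + 47.7 = 36.6

36.6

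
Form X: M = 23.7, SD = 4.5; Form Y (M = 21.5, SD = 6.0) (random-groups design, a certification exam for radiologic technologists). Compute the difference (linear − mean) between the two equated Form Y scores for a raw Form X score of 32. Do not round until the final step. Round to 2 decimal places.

Mean-equated: 32 + (21.5 − 23.7) = 29.80
Linear-equated: (6.0/4.5)(32 − 23.7) + 21.5 = 32.567
Difference = 32.567 − 29.80 = 2.77

2.77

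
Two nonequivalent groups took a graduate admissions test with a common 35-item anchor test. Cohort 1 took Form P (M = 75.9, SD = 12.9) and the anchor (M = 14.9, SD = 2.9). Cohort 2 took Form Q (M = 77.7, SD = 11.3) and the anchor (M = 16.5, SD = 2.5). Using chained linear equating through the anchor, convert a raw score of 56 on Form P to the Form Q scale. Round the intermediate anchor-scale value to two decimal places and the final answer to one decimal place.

50.3

Form P → anchor (Cohort 1): v = (2.9/12.9)(56 − 75.9) + 14.9 = 10.43
anchor → Form Q (Cohort 2): y = (11.3/2.5)(10.43 − 16.5) + 77.7 = 50.3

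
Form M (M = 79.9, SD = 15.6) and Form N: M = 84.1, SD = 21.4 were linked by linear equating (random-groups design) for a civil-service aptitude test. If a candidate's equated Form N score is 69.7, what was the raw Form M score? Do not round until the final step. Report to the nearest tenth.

Invert y = (SD_Y/SD_X)(x − M_X) + M_Y:
x = (SD_X/SD_Y)(y − M_Y) + M_X = (15.6/21.4)(69.7 − 84.1) + 79.9
x = 0.728972 × -14.400 + 79.9 = 69.4

69.4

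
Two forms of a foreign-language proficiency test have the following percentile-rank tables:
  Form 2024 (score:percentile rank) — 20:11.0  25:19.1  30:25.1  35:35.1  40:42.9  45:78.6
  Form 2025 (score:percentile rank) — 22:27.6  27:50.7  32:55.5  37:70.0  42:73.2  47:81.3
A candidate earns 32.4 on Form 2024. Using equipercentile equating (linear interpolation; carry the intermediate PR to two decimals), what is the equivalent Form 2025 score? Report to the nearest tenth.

22.5

PR of 32.4 on Form 2024: 25.1 + (32.4 − 30)/(35 − 30) × (35.1 − 25.1) = 29.90
On Form 2025, PR 29.90 falls between score 22 (PR 27.6) and 27 (PR 50.7).
Interpolate: 22 + (29.90 − 27.6)/(50.7 − 27.6) × (27 − 22) = 22.5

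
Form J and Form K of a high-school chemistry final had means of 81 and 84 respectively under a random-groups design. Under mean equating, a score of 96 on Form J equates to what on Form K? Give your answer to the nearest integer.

Mean equating: y = x + (M_Y − M_X) = 96 + (84 − 81) = 99

99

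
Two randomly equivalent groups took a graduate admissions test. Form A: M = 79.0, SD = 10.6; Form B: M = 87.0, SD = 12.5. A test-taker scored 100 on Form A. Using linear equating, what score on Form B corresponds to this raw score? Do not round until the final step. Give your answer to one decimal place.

111.8

Linear equating: y = (SD_Y/SD_X)(x − M_X) + M_Y
y = (12.5/10.6)(100 − 79.0) + 87.0
y = 1.179245 × 21.0 + 87.0 = 24.7642 + 87.0 = 111.8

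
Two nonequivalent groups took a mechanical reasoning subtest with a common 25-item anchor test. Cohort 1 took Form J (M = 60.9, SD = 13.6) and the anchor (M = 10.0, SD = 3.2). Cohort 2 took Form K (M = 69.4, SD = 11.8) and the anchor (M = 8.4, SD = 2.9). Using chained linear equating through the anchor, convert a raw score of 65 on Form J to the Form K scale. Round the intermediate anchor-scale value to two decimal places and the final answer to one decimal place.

Form J → anchor (Cohort 1): v = (3.2/13.6)(65 − 60.9) + 10.0 = 10.96
anchor → Form K (Cohort 2): y = (11.8/2.9)(10.96 − 8.4) + 69.4 = 79.8

79.8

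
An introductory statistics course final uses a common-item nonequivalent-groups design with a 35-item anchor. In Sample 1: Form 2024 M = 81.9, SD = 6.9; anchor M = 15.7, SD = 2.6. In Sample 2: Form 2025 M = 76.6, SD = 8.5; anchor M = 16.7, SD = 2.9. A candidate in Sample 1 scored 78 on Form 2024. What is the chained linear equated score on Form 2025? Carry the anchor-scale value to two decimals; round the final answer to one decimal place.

69.4

Form 2024 → anchor (Sample 1): v = (2.6/6.9)(78 − 81.9) + 15.7 = 14.23
anchor → Form 2025 (Sample 2): y = (8.5/2.9)(14.23 − 16.7) + 76.6 = 69.4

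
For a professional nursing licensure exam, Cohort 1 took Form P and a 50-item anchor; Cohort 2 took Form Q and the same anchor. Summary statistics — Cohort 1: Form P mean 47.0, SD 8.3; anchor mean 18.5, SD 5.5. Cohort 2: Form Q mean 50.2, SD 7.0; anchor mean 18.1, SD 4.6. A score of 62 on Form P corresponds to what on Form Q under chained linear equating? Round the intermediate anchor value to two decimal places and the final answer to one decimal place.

Form P → anchor (Cohort 1): v = (5.5/8.3)(62 − 47.0) + 18.5 = 28.44
anchor → Form Q (Cohort 2): y = (7.0/4.6)(28.44 − 18.1) + 50.2 = 65.9

65.9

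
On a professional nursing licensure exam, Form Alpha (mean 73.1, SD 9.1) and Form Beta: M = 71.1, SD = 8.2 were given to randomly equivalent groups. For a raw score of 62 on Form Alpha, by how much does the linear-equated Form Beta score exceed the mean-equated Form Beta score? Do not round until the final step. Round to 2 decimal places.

1.10

Mean-equated: 62 + (71.1 − 73.1) = 60.00
Linear-equated: (8.2/9.1)(62 − 73.1) + 71.1 = 61.098
Difference = 61.098 − 60.00 = 1.10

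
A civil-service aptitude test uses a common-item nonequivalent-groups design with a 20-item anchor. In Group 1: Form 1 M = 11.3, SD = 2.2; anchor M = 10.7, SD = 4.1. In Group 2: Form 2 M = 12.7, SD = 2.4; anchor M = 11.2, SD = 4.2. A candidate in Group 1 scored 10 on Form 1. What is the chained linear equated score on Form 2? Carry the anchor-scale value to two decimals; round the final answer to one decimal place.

11.0

Form 1 → anchor (Group 1): v = (4.1/2.2)(10 − 11.3) + 10.7 = 8.28
anchor → Form 2 (Group 2): y = (2.4/4.2)(8.28 − 11.2) + 12.7 = 11.0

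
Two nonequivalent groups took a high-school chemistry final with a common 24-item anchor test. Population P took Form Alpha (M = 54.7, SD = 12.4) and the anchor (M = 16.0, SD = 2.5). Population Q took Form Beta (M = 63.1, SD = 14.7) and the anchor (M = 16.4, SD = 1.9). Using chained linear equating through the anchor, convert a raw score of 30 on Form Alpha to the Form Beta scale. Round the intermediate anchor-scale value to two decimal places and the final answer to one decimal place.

21.5

Form Alpha → anchor (Population P): v = (2.5/12.4)(30 − 54.7) + 16.0 = 11.02
anchor → Form Beta (Population Q): y = (14.7/1.9)(11.02 − 16.4) + 63.1 = 21.5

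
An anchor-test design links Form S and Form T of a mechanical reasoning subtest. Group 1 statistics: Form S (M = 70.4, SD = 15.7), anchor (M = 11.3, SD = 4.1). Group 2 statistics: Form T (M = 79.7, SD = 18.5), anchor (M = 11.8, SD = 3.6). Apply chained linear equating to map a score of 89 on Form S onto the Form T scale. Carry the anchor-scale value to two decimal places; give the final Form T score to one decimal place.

102.1

Form S → anchor (Group 1): v = (4.1/15.7)(89 − 70.4) + 11.3 = 16.16
anchor → Form T (Group 2): y = (18.5/3.6)(16.16 − 11.8) + 79.7 = 102.1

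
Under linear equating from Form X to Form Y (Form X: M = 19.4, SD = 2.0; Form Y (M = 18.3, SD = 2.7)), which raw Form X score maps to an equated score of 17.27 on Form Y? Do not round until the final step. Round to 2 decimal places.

Invert y = (SD_Y/SD_X)(x − M_X) + M_Y:
x = (SD_X/SD_Y)(y − M_Y) + M_X = (2.0/2.7)(17.27 − 18.3) + 19.4
x = 0.740741 × -1.030 + 19.4 = 18.64

18.64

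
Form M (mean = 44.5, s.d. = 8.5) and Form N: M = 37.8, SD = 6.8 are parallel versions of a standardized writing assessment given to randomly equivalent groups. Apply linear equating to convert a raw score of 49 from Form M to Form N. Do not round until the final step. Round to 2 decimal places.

41.40

Linear equating: y = (SD_Y/SD_X)(x − M_X) + M_Y
y = (6.8/8.5)(49 − 44.5) + 37.8
y = 0.800000 × 4.5 + 37.8 = 3.6000 + 37.8 = 41.40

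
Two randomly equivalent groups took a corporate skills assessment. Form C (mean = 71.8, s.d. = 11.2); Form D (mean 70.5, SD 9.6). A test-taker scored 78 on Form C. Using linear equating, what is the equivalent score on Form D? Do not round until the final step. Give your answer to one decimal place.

75.8

Linear equating: y = (SD_Y/SD_X)(x − M_X) + M_Y
y = (9.6/11.2)(78 − 71.8) + 70.5
y = 0.857143 × 6.2 + 70.5 = 5.3143 + 70.5 = 75.8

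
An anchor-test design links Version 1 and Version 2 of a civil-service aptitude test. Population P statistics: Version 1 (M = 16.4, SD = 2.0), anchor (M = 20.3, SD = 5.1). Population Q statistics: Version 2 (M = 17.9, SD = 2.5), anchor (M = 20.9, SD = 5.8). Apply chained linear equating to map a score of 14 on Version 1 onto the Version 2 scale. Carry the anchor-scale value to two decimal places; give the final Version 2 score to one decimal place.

Version 1 → anchor (Population P): v = (5.1/2.0)(14 − 16.4) + 20.3 = 14.18
anchor → Version 2 (Population Q): y = (2.5/5.8)(14.18 − 20.9) + 17.9 = 15.0

15.0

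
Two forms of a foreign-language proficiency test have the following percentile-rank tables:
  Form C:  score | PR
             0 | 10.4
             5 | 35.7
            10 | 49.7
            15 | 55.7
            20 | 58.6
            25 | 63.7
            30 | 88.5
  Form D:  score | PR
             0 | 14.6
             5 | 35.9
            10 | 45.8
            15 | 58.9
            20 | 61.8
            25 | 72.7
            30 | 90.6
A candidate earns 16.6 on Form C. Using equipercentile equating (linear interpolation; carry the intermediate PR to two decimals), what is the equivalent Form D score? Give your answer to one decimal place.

PR of 16.6 on Form C: 55.7 + (16.6 − 15)/(20 − 15) × (58.6 − 55.7) = 56.63
On Form D, PR 56.63 falls between score 10 (PR 45.8) and 15 (PR 58.9).
Interpolate: 10 + (56.63 − 45.8)/(58.9 − 45.8) × (15 − 10) = 14.1

14.1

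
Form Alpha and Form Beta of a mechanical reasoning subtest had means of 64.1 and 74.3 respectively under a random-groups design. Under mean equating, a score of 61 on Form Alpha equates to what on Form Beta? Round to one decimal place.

71.2

Mean equating: y = x + (M_Y − M_X) = 61 + (74.3 − 64.1) = 71.2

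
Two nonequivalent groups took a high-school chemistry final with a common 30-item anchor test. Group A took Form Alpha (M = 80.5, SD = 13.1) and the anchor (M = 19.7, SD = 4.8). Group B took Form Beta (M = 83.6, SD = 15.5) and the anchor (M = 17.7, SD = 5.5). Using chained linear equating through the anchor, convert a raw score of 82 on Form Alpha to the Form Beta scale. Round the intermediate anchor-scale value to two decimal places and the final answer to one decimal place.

Form Alpha → anchor (Group A): v = (4.8/13.1)(82 − 80.5) + 19.7 = 20.25
anchor → Form Beta (Group B): y = (15.5/5.5)(20.25 − 17.7) + 83.6 = 90.8

90.8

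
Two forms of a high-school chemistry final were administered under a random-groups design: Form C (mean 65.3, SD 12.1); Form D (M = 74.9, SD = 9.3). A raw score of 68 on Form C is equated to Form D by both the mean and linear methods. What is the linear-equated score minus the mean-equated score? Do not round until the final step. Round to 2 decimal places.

-0.62

Mean-equated: 68 + (74.9 − 65.3) = 77.60
Linear-equated: (9.3/12.1)(68 − 65.3) + 74.9 = 76.975
Difference = 76.975 − 77.60 = -0.62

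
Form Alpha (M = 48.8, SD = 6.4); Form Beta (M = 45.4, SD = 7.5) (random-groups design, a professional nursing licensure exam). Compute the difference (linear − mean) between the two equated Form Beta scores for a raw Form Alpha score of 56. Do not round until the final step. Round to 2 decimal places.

1.24

Mean-equated: 56 + (45.4 − 48.8) = 52.60
Linear-equated: (7.5/6.4)(56 − 48.8) + 45.4 = 53.838
Difference = 53.838 − 52.60 = 1.24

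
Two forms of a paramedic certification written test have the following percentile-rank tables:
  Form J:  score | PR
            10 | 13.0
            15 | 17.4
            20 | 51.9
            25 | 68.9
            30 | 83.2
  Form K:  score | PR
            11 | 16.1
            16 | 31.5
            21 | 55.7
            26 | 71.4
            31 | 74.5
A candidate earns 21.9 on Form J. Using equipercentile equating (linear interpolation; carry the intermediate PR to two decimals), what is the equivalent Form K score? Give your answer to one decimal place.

PR of 21.9 on Form J: 51.9 + (21.9 − 20)/(25 − 20) × (68.9 − 51.9) = 58.36
On Form K, PR 58.36 falls between score 21 (PR 55.7) and 26 (PR 71.4).
Interpolate: 21 + (58.36 − 55.7)/(71.4 − 55.7) × (26 − 21) = 21.8

21.8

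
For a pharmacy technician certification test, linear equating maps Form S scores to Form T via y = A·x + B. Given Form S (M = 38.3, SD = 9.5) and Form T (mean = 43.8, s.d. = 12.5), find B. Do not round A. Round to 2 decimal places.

A = SD_Y / SD_X = 12.5 / 9.5 = 1.315789
B = M_Y − A·M_X = 43.8 − 1.315789 × 38.3 = -6.59

-6.59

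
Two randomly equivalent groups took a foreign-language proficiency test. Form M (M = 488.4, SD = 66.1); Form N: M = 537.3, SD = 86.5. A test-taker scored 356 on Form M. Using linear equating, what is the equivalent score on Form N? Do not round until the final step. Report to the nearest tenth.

364.0

Linear equating: y = (SD_Y/SD_X)(x − M_X) + M_Y
y = (86.5/66.1)(356 − 488.4) + 537.3
y = 1.308623 × -132.4 + 537.3 = -173.2617 + 537.3 = 364.0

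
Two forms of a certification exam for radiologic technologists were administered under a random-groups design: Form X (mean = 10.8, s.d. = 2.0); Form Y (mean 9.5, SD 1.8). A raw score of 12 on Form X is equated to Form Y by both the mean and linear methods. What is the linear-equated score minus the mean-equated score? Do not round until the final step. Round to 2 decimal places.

-0.12

Mean-equated: 12 + (9.5 − 10.8) = 10.70
Linear-equated: (1.8/2.0)(12 − 10.8) + 9.5 = 10.580
Difference = 10.580 − 10.70 = -0.12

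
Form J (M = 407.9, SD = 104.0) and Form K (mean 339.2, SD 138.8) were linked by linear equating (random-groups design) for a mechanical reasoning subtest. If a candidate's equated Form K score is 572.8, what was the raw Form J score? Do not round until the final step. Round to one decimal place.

582.9

Invert y = (SD_Y/SD_X)(x − M_X) + M_Y:
x = (SD_X/SD_Y)(y − M_Y) + M_X = (104.0/138.8)(572.8 − 339.2) + 407.9
x = 0.749280 × 233.600 + 407.9 = 582.9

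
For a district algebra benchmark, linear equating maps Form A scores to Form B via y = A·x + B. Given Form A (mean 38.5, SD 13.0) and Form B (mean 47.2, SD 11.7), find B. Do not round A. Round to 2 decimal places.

12.55

A = SD_Y / SD_X = 11.7 / 13.0 = 0.900000
B = M_Y − A·M_X = 47.2 − 0.900000 × 38.5 = 12.55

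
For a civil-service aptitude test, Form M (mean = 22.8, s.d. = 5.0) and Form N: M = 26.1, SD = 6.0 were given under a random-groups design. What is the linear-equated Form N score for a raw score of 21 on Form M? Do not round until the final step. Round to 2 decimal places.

Linear equating: y = (SD_Y/SD_X)(x − M_X) + M_Y
y = (6.0/5.0)(21 − 22.8) + 26.1
y = 1.200000 × -1.8 + 26.1 = -2.1600 + 26.1 = 23.94

23.94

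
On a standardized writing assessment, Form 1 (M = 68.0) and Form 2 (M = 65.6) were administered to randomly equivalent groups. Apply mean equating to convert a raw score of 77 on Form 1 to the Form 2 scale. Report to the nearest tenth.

74.6

Mean equating: y = x + (M_Y − M_X) = 77 + (65.6 − 68.0) = 74.6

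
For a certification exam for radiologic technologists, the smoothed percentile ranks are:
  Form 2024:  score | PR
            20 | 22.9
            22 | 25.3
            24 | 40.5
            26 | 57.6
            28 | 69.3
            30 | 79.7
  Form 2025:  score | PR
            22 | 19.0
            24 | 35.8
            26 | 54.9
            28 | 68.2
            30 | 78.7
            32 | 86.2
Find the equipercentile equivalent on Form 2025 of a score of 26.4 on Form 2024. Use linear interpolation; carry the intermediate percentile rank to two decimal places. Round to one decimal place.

PR of 26.4 on Form 2024: 57.6 + (26.4 − 26)/(28 − 26) × (69.3 − 57.6) = 59.94
On Form 2025, PR 59.94 falls between score 26 (PR 54.9) and 28 (PR 68.2).
Interpolate: 26 + (59.94 − 54.9)/(68.2 − 54.9) × (28 − 26) = 26.8

26.8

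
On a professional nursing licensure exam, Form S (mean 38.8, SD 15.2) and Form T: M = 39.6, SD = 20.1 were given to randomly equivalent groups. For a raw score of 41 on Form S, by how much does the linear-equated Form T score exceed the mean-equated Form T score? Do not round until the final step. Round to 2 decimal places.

0.71

Mean-equated: 41 + (39.6 − 38.8) = 41.80
Linear-equated: (20.1/15.2)(41 − 38.8) + 39.6 = 42.509
Difference = 42.509 − 41.80 = 0.71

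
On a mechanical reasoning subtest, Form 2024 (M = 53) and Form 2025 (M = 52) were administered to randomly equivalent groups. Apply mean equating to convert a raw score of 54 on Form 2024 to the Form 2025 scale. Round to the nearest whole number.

53

Mean equating: y = x + (M_Y − M_X) = 54 + (52 − 53) = 53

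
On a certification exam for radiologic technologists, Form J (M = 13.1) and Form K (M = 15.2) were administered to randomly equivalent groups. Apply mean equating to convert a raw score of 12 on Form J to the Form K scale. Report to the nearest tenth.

14.1

Mean equating: y = x + (M_Y − M_X) = 12 + (15.2 − 13.1) = 14.1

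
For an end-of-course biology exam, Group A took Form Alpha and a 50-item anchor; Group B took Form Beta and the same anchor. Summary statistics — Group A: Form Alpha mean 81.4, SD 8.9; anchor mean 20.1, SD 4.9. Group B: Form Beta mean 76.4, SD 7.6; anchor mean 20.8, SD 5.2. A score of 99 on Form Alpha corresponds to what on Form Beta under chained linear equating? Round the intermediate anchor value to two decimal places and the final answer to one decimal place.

89.5

Form Alpha → anchor (Group A): v = (4.9/8.9)(99 − 81.4) + 20.1 = 29.79
anchor → Form Beta (Group B): y = (7.6/5.2)(29.79 − 20.8) + 76.4 = 89.5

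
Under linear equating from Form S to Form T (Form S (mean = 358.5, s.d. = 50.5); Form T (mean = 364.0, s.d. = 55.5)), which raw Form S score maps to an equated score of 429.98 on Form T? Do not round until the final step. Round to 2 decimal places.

Invert y = (SD_Y/SD_X)(x − M_X) + M_Y:
x = (SD_X/SD_Y)(y − M_Y) + M_X = (50.5/55.5)(429.98 − 364.0) + 358.5
x = 0.909910 × 65.980 + 358.5 = 418.54

418.54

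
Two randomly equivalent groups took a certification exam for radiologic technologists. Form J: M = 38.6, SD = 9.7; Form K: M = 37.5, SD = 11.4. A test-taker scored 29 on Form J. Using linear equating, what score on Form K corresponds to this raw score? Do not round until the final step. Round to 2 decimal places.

26.22

Linear equating: y = (SD_Y/SD_X)(x − M_X) + M_Y
y = (11.4/9.7)(29 − 38.6) + 37.5
y = 1.175258 × -9.6 + 37.5 = -11.2825 + 37.5 = 26.22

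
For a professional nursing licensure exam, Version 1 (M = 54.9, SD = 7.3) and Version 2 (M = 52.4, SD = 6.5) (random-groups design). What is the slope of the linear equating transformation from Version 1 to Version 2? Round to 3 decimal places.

A = SD_Y / SD_X = 6.5 / 7.3 = 0.890

0.890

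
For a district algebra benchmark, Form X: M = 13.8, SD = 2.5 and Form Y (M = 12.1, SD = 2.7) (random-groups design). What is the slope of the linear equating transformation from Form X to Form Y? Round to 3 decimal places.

1.080

A = SD_Y / SD_X = 2.7 / 2.5 = 1.080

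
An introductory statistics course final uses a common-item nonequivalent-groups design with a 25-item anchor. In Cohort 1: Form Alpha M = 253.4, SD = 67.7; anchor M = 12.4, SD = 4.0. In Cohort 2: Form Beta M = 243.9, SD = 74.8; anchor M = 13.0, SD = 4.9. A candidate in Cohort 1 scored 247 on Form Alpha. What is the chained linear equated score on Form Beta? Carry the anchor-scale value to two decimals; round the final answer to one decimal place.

228.9

Form Alpha → anchor (Cohort 1): v = (4.0/67.7)(247 − 253.4) + 12.4 = 12.02
anchor → Form Beta (Cohort 2): y = (74.8/4.9)(12.02 − 13.0) + 243.9 = 228.9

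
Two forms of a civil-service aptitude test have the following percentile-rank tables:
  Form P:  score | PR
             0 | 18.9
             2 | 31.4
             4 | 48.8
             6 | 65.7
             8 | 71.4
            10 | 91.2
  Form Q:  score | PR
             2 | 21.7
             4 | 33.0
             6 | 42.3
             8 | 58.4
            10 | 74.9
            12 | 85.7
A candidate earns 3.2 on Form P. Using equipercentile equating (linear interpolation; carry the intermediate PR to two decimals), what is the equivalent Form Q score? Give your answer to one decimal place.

5.9

PR of 3.2 on Form P: 31.4 + (3.2 − 2)/(4 − 2) × (48.8 − 31.4) = 41.84
On Form Q, PR 41.84 falls between score 4 (PR 33.0) and 6 (PR 42.3).
Interpolate: 4 + (41.84 − 33.0)/(42.3 − 33.0) × (6 − 4) = 5.9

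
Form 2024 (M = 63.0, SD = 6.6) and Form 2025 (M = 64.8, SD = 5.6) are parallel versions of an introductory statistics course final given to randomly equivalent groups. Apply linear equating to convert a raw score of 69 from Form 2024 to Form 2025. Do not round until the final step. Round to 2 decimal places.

Linear equating: y = (SD_Y/SD_X)(x − M_X) + M_Y
y = (5.6/6.6)(69 − 63.0) + 64.8
y = 0.848485 × 6.0 + 64.8 = 5.0909 + 64.8 = 69.89

69.89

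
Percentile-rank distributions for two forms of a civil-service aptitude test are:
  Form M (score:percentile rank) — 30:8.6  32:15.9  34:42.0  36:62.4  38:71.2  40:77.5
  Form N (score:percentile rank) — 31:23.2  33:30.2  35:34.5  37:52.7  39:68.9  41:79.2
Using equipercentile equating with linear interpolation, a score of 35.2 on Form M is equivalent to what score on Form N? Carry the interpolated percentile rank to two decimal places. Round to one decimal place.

PR of 35.2 on Form M: 42.0 + (35.2 − 34)/(36 − 34) × (62.4 − 42.0) = 54.24
On Form N, PR 54.24 falls between score 37 (PR 52.7) and 39 (PR 68.9).
Interpolate: 37 + (54.24 − 52.7)/(68.9 − 52.7) × (39 − 37) = 37.2

37.2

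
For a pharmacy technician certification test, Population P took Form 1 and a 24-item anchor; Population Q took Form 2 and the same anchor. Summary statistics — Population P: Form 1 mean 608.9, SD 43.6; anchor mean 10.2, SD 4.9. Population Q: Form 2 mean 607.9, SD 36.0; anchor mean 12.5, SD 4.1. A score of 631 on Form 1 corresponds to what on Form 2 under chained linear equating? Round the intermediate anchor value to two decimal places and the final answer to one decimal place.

609.5

Form 1 → anchor (Population P): v = (4.9/43.6)(631 − 608.9) + 10.2 = 12.68
anchor → Form 2 (Population Q): y = (36.0/4.1)(12.68 − 12.5) + 607.9 = 609.5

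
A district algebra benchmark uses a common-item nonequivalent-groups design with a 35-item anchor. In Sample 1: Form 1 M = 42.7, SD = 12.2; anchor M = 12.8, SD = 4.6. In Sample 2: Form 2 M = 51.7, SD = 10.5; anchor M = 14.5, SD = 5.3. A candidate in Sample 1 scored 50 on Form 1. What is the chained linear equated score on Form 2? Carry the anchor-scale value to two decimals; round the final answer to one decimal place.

Form 1 → anchor (Sample 1): v = (4.6/12.2)(50 − 42.7) + 12.8 = 15.55
anchor → Form 2 (Sample 2): y = (10.5/5.3)(15.55 − 14.5) + 51.7 = 53.8

53.8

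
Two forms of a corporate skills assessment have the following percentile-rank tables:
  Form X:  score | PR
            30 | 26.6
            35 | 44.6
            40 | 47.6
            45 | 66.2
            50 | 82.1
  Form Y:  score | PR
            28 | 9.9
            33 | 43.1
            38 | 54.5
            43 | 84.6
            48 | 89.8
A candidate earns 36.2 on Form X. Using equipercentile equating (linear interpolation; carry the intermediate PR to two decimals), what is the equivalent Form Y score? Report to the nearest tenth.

34.0

PR of 36.2 on Form X: 44.6 + (36.2 − 35)/(40 − 35) × (47.6 − 44.6) = 45.32
On Form Y, PR 45.32 falls between score 33 (PR 43.1) and 38 (PR 54.5).
Interpolate: 33 + (45.32 − 43.1)/(54.5 − 43.1) × (38 − 33) = 34.0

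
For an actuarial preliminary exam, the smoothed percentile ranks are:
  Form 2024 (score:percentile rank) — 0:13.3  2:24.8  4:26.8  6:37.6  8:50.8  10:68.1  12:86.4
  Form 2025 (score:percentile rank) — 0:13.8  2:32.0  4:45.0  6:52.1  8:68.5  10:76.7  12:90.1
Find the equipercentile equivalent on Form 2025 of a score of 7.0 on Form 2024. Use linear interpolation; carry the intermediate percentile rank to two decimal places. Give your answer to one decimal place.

3.9

PR of 7.0 on Form 2024: 37.6 + (7.0 − 6)/(8 − 6) × (50.8 − 37.6) = 44.20
On Form 2025, PR 44.20 falls between score 2 (PR 32.0) and 4 (PR 45.0).
Interpolate: 2 + (44.20 − 32.0)/(45.0 − 32.0) × (4 − 2) = 3.9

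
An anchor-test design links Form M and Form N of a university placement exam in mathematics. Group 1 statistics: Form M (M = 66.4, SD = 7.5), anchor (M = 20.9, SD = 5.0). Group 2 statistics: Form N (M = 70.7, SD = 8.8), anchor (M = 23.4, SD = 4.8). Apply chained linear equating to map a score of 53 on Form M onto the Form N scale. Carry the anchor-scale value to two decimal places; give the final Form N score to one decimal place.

49.7

Form M → anchor (Group 1): v = (5.0/7.5)(53 − 66.4) + 20.9 = 11.97
anchor → Form N (Group 2): y = (8.8/4.8)(11.97 − 23.4) + 70.7 = 49.7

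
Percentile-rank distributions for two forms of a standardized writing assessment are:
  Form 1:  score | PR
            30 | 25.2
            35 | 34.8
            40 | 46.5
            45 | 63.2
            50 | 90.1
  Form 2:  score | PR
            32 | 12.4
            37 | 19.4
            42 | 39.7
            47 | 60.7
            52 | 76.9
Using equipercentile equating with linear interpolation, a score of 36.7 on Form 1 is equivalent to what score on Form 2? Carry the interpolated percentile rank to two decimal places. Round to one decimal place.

PR of 36.7 on Form 1: 34.8 + (36.7 − 35)/(40 − 35) × (46.5 − 34.8) = 38.78
On Form 2, PR 38.78 falls between score 37 (PR 19.4) and 42 (PR 39.7).
Interpolate: 37 + (38.78 − 19.4)/(39.7 − 19.4) × (42 − 37) = 41.8

41.8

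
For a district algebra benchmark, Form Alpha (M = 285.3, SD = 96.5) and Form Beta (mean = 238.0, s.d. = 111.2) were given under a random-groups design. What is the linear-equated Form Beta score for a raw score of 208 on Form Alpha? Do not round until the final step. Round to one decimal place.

148.9

Linear equating: y = (SD_Y/SD_X)(x − M_X) + M_Y
y = (111.2/96.5)(208 − 285.3) + 238.0
y = 1.152332 × -77.3 + 238.0 = -89.0752 + 238.0 = 148.9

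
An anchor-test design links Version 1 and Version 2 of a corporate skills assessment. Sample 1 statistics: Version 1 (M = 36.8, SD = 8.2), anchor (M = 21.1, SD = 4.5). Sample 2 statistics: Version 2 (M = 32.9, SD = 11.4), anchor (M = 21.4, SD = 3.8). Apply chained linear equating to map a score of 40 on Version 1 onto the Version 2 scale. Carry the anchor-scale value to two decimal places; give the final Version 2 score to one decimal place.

Version 1 → anchor (Sample 1): v = (4.5/8.2)(40 − 36.8) + 21.1 = 22.86
anchor → Version 2 (Sample 2): y = (11.4/3.8)(22.86 − 21.4) + 32.9 = 37.3

37.3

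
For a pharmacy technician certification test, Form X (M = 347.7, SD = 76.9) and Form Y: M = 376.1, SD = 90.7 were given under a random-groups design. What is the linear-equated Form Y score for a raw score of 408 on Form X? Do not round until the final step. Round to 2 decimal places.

Linear equating: y = (SD_Y/SD_X)(x − M_X) + M_Y
y = (90.7/76.9)(408 − 347.7) + 376.1
y = 1.179454 × 60.3 + 376.1 = 71.1211 + 376.1 = 447.22

447.22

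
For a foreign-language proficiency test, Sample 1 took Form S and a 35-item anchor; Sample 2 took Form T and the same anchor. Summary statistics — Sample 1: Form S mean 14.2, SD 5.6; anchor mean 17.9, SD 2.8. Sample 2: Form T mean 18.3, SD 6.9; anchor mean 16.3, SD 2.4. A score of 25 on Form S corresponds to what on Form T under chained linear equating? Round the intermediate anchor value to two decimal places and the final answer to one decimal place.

Form S → anchor (Sample 1): v = (2.8/5.6)(25 − 14.2) + 17.9 = 23.30
anchor → Form T (Sample 2): y = (6.9/2.4)(23.30 − 16.3) + 18.3 = 38.4

38.4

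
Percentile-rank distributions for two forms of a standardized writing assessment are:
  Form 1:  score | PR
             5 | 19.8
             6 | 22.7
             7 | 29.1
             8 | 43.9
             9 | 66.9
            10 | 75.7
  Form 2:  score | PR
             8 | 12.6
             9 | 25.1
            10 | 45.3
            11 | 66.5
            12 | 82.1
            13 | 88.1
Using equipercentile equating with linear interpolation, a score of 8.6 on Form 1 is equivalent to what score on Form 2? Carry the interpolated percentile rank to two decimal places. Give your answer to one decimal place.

10.6

PR of 8.6 on Form 1: 43.9 + (8.6 − 8)/(9 − 8) × (66.9 − 43.9) = 57.70
On Form 2, PR 57.70 falls between score 10 (PR 45.3) and 11 (PR 66.5).
Interpolate: 10 + (57.70 − 45.3)/(66.5 − 45.3) × (11 − 10) = 10.6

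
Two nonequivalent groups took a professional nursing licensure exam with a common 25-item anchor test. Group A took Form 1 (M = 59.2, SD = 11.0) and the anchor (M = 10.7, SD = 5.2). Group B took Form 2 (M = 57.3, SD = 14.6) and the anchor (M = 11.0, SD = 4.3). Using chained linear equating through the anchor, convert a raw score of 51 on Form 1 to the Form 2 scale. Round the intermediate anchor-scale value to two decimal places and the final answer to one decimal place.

43.1

Form 1 → anchor (Group A): v = (5.2/11.0)(51 − 59.2) + 10.7 = 6.82
anchor → Form 2 (Group B): y = (14.6/4.3)(6.82 − 11.0) + 57.3 = 43.1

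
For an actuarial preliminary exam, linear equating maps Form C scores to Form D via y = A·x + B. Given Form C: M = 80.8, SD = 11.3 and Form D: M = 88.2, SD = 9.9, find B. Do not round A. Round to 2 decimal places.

A = SD_Y / SD_X = 9.9 / 11.3 = 0.876106
B = M_Y − A·M_X = 88.2 − 0.876106 × 80.8 = 17.41

17.41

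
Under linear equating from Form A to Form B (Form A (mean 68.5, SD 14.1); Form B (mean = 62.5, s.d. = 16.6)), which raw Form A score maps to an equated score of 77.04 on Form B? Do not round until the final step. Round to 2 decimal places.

Invert y = (SD_Y/SD_X)(x − M_X) + M_Y:
x = (SD_X/SD_Y)(y − M_Y) + M_X = (14.1/16.6)(77.04 − 62.5) + 68.5
x = 0.849398 × 14.540 + 68.5 = 80.85

80.85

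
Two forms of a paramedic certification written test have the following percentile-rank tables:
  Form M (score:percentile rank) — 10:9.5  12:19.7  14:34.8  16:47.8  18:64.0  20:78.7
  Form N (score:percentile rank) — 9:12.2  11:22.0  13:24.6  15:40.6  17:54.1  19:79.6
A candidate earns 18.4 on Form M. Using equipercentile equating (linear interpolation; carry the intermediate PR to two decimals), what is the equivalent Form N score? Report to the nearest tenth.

PR of 18.4 on Form M: 64.0 + (18.4 − 18)/(20 − 18) × (78.7 − 64.0) = 66.94
On Form N, PR 66.94 falls between score 17 (PR 54.1) and 19 (PR 79.6).
Interpolate: 17 + (66.94 − 54.1)/(79.6 − 54.1) × (19 − 17) = 18.0

18.0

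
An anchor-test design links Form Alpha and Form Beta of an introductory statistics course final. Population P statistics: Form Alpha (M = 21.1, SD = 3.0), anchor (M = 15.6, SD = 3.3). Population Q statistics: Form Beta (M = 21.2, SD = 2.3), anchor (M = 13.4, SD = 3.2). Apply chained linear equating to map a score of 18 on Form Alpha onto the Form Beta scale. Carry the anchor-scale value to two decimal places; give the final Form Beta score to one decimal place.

20.3

Form Alpha → anchor (Population P): v = (3.3/3.0)(18 − 21.1) + 15.6 = 12.19
anchor → Form Beta (Population Q): y = (2.3/3.2)(12.19 − 13.4) + 21.2 = 20.3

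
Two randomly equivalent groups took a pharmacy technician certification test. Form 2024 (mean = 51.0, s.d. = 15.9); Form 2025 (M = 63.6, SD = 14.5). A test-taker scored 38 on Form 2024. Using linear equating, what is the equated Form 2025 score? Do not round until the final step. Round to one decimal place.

51.7

Linear equating: y = (SD_Y/SD_X)(x − M_X) + M_Y
y = (14.5/15.9)(38 − 51.0) + 63.6
y = 0.911950 × -13.0 + 63.6 = -11.8553 + 63.6 = 51.7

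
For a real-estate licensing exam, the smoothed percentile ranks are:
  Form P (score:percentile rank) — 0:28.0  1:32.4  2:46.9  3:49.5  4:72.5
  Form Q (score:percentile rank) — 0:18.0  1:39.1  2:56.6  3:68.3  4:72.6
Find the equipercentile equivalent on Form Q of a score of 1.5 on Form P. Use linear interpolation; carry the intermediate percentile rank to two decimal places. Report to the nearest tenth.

1.0

PR of 1.5 on Form P: 32.4 + (1.5 − 1)/(2 − 1) × (46.9 − 32.4) = 39.65
On Form Q, PR 39.65 falls between score 1 (PR 39.1) and 2 (PR 56.6).
Interpolate: 1 + (39.65 − 39.1)/(56.6 − 39.1) × (2 − 1) = 1.0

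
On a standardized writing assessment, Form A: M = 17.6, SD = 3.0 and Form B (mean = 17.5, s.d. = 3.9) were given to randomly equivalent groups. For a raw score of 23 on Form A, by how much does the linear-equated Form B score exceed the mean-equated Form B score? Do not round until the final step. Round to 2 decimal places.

1.62

Mean-equated: 23 + (17.5 − 17.6) = 22.90
Linear-equated: (3.9/3.0)(23 − 17.6) + 17.5 = 24.520
Difference = 24.520 − 22.90 = 1.62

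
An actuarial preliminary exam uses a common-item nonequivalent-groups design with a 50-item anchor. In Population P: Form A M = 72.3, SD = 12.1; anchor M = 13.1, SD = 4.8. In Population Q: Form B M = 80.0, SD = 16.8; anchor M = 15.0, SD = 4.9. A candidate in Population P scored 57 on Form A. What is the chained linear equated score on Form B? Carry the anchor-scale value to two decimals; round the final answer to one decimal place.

Form A → anchor (Population P): v = (4.8/12.1)(57 − 72.3) + 13.1 = 7.03
anchor → Form B (Population Q): y = (16.8/4.9)(7.03 − 15.0) + 80.0 = 52.7

52.7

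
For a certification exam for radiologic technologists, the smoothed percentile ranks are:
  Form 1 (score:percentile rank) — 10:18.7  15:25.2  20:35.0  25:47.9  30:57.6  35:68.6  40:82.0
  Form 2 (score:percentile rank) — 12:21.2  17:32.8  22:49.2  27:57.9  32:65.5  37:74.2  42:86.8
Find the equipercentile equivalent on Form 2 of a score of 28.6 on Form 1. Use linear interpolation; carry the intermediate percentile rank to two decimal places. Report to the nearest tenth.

PR of 28.6 on Form 1: 47.9 + (28.6 − 25)/(30 − 25) × (57.6 − 47.9) = 54.88
On Form 2, PR 54.88 falls between score 22 (PR 49.2) and 27 (PR 57.9).
Interpolate: 22 + (54.88 − 49.2)/(57.9 − 49.2) × (27 − 22) = 25.3

25.3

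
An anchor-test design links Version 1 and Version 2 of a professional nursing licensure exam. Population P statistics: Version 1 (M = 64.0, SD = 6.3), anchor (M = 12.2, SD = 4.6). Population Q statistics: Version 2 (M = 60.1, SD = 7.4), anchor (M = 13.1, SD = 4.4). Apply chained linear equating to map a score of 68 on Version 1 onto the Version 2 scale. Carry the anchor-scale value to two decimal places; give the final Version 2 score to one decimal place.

63.5

Version 1 → anchor (Population P): v = (4.6/6.3)(68 − 64.0) + 12.2 = 15.12
anchor → Version 2 (Population Q): y = (7.4/4.4)(15.12 − 13.1) + 60.1 = 63.5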